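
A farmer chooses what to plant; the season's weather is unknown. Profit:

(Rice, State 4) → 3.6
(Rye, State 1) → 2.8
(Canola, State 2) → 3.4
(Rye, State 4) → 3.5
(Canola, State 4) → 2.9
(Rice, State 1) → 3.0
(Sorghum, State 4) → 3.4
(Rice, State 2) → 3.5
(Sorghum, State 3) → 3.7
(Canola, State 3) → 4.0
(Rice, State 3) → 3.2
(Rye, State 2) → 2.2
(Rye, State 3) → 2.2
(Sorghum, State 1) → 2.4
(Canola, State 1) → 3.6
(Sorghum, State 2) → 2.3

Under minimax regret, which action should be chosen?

Canola

Column bests: State 1=3.6, State 2=3.5, State 3=4.0, State 4=3.6.
Rice regrets: 0.6, 0.0, 0.8, 0.0 → max 0.8
Sorghum regrets: 1.2, 1.2, 0.3, 0.2 → max 1.2
Canola regrets: 0.0, 0.1, 0.0, 0.7 → max 0.7
Rye regrets: 0.8, 1.3, 1.8, 0.1 → max 1.8
Smallest max regret = 0.7 → Canola.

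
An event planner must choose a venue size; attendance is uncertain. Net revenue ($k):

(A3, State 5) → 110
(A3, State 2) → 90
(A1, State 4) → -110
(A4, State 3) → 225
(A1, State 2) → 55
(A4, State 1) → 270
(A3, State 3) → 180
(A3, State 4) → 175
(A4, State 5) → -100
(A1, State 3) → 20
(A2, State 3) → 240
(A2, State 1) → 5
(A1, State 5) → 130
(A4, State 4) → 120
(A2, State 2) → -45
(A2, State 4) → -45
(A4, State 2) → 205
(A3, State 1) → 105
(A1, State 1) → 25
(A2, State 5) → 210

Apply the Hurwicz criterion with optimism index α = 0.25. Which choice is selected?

A3

A1: 0.25·130 + 0.75·(-110) = -50
A2: 0.25·240 + 0.75·(-45) = 26.25
A3: 0.25·180 + 0.75·90 = 112.5
A4: 0.25·270 + 0.75·(-100) = -7.5
Highest Hurwicz score = 112.5 → A3.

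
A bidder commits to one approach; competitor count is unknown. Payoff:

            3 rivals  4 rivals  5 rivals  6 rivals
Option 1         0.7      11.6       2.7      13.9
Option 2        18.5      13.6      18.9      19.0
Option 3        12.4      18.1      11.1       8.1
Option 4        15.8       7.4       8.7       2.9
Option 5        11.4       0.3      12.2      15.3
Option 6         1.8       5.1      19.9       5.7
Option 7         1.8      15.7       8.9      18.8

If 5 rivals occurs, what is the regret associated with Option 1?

Best payoff under 5 rivals is 19.9.
Regret = 19.9 − 2.7 = 17.2.

17.2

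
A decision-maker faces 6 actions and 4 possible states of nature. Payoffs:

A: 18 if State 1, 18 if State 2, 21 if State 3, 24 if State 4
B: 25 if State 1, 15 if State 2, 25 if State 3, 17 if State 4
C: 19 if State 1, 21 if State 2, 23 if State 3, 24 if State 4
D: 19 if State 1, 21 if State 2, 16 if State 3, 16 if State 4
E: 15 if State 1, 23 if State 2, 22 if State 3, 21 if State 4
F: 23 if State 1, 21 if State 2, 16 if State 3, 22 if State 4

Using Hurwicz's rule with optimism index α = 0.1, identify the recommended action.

A: 0.1·24 + 0.9·18 = 18.6
B: 0.1·25 + 0.9·15 = 16
C: 0.1·24 + 0.9·19 = 19.5
D: 0.1·21 + 0.9·16 = 16.5
E: 0.1·23 + 0.9·15 = 15.8
F: 0.1·23 + 0.9·16 = 16.7
Highest Hurwicz score = 19.5 → C.

C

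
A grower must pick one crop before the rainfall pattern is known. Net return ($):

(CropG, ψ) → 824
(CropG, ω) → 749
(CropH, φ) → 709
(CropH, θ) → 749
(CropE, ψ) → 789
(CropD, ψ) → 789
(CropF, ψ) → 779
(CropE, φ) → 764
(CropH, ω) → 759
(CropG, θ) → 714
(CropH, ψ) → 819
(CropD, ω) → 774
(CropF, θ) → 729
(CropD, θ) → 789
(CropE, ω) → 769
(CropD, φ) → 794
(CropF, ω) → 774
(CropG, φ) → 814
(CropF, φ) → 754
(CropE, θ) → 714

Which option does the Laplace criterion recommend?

CropD

Row averages: CropE=759, CropD=786.5, CropG=775.25, CropH=759, CropF=759
Highest average = 786.5 → CropD.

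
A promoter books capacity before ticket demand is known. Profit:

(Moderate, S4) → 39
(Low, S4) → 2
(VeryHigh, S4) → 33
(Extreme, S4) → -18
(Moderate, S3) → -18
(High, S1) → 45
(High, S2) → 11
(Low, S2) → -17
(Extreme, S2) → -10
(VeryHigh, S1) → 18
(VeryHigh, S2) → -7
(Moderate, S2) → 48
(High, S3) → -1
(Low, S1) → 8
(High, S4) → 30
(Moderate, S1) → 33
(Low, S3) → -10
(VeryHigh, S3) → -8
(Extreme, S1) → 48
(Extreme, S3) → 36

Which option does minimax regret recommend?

High

Column bests: S1=48, S2=48, S3=36, S4=39.
Low regrets: 40, 65, 46, 37 → max 65
Moderate regrets: 15, 0, 54, 0 → max 54
High regrets: 3, 37, 37, 9 → max 37
VeryHigh regrets: 30, 55, 44, 6 → max 55
Extreme regrets: 0, 58, 0, 57 → max 58
Smallest max regret = 37 → High.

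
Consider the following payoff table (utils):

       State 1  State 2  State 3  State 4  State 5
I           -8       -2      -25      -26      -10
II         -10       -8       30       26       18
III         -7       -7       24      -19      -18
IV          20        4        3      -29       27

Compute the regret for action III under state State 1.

Best payoff under State 1 is 20.
Regret = 20 − (-7) = 27.

27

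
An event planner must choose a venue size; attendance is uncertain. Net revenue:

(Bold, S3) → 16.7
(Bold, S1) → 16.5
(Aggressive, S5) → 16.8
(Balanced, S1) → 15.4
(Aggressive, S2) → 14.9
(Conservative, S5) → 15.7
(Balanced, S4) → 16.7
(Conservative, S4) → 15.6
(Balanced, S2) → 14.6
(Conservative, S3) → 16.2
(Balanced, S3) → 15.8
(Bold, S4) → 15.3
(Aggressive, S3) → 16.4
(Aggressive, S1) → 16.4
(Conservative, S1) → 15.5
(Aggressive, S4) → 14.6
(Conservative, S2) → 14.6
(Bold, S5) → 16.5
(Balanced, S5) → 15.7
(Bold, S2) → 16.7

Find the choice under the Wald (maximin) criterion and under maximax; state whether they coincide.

Row minima: Conservative=14.6, Balanced=14.6, Aggressive=14.6, Bold=15.3
Best worst-case = 15.3 → Bold.
Row maxima: Conservative=16.2, Balanced=16.7, Aggressive=16.8, Bold=16.7
Best best-case = 16.8 → Aggressive.

maximin → Bold; maximax → Aggressive (disagree)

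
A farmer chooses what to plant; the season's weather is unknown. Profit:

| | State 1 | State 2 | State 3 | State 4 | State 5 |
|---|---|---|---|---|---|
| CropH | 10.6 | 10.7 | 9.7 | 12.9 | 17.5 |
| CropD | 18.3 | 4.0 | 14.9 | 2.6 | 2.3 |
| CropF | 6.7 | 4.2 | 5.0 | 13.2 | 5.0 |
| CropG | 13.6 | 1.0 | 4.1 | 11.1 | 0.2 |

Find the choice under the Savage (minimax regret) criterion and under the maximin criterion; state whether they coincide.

minimax regret → CropH; maximin → CropH (agree)

Column bests: State 1=18.3, State 2=10.7, State 3=14.9, State 4=13.2, State 5=17.5.
CropH regrets: 7.7, 0.0, 5.2, 0.3, 0.0 → max 7.7
CropD regrets: 0.0, 6.7, 0.0, 10.6, 15.2 → max 15.2
CropF regrets: 11.6, 6.5, 9.9, 0.0, 12.5 → max 12.5
CropG regrets: 4.7, 9.7, 10.8, 2.1, 17.3 → max 17.3
Smallest max regret = 7.7 → CropH.
Row minima: CropH=9.7, CropD=2.3, CropF=4.2, CropG=0.2
Best worst-case = 9.7 → CropH.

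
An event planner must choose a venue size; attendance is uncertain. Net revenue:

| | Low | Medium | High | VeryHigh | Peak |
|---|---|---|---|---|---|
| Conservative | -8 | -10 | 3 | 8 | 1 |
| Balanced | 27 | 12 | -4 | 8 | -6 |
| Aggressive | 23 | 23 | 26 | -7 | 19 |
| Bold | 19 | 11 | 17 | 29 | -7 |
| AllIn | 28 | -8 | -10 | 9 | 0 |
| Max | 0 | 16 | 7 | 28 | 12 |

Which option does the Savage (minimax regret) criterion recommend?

Bold

Column bests: Low=28, Medium=23, High=26, VeryHigh=29, Peak=19.
Conservative regrets: 36, 33, 23, 21, 18 → max 36
Balanced regrets: 1, 11, 30, 21, 25 → max 30
Aggressive regrets: 5, 0, 0, 36, 0 → max 36
Bold regrets: 9, 12, 9, 0, 26 → max 26
AllIn regrets: 0, 31, 36, 20, 19 → max 36
Max regrets: 28, 7, 19, 1, 7 → max 28
Smallest max regret = 26 → Bold.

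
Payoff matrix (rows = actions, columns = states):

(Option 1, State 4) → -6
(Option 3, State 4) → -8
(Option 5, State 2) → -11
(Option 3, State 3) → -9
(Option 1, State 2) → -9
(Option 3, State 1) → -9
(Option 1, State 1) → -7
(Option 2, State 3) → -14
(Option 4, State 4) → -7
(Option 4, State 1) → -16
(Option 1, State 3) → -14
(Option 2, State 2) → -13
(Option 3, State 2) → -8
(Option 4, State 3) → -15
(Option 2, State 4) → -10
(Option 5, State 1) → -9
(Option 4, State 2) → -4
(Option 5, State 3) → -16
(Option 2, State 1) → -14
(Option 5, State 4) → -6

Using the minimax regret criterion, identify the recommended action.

Option 3

Column bests: State 1=-7, State 2=-4, State 3=-9, State 4=-6.
Option 1 regrets: 0, 5, 5, 0 → max 5
Option 2 regrets: 7, 9, 5, 4 → max 9
Option 3 regrets: 2, 4, 0, 2 → max 4
Option 4 regrets: 9, 0, 6, 1 → max 9
Option 5 regrets: 2, 7, 7, 0 → max 7
Smallest max regret = 4 → Option 3.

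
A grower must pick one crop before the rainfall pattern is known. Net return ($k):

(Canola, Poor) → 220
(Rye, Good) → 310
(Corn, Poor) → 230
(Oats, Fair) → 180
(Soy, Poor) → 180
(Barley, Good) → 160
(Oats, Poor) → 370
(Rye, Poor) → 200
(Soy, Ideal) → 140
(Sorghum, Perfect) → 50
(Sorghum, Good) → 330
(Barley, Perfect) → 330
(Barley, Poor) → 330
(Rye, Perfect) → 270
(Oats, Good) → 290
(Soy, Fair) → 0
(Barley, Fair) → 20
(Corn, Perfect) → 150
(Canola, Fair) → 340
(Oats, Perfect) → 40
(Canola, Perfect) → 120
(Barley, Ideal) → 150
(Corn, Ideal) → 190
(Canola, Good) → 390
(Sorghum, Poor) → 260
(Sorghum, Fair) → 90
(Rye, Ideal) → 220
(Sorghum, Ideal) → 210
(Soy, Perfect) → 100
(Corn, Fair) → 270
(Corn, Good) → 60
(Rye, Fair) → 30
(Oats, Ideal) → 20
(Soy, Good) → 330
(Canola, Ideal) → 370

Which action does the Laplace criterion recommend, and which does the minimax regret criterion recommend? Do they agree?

laplace → Canola; minimax regret → Canola (agree)

Row averages: Oats=180, Corn=180, Soy=150, Rye=206, Barley=198, Canola=288, Sorghum=188
Highest average = 288 → Canola.
Column bests: Poor=370, Fair=340, Good=390, Ideal=370, Perfect=330.
Oats regrets: 0, 160, 100, 350, 290 → max 350
Corn regrets: 140, 70, 330, 180, 180 → max 330
Soy regrets: 190, 340, 60, 230, 230 → max 340
Rye regrets: 170, 310, 80, 150, 60 → max 310
Barley regrets: 40, 320, 230, 220, 0 → max 320
Canola regrets: 150, 0, 0, 0, 210 → max 210
Sorghum regrets: 110, 250, 60, 160, 280 → max 280
Smallest max regret = 210 → Canola.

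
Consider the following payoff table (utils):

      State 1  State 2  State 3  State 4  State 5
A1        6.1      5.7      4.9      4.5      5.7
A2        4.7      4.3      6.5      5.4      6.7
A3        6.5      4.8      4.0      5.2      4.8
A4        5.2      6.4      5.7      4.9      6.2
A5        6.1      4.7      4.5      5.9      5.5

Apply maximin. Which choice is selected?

A4

Row minima: A1=4.5, A2=4.3, A3=4.0, A4=4.9, A5=4.5
Best worst-case = 4.9 → A4.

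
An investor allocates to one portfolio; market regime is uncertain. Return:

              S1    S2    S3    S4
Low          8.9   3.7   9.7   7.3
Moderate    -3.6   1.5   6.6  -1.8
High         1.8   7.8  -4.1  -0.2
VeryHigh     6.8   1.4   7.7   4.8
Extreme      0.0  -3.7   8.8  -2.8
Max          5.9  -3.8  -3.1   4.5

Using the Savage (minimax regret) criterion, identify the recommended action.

Low

Column bests: S1=8.9, S2=7.8, S3=9.7, S4=7.3.
Low regrets: 0.0, 4.1, 0.0, 0.0 → max 4.1
Moderate regrets: 12.5, 6.3, 3.1, 9.1 → max 12.5
High regrets: 7.1, 0.0, 13.8, 7.5 → max 13.8
VeryHigh regrets: 2.1, 6.4, 2.0, 2.5 → max 6.4
Extreme regrets: 8.9, 11.5, 0.9, 10.1 → max 11.5
Max regrets: 3.0, 11.6, 12.8, 2.8 → max 12.8
Smallest max regret = 4.1 → Low.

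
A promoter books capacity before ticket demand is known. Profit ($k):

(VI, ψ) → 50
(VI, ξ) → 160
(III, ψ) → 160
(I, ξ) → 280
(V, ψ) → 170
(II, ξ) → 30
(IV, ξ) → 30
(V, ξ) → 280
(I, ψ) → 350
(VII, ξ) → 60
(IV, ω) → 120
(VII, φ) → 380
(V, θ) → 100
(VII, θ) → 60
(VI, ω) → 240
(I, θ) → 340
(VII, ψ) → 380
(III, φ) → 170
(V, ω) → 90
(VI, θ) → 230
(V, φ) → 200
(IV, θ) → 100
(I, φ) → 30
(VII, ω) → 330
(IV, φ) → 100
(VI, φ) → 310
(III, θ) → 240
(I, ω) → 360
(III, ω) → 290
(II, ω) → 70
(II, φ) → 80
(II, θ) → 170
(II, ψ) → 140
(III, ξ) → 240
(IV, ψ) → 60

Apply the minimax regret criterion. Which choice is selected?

Column bests: θ=340, φ=380, ψ=380, ω=360, ξ=280.
I regrets: 0, 350, 30, 0, 0 → max 350
II regrets: 170, 300, 240, 290, 250 → max 300
III regrets: 100, 210, 220, 70, 40 → max 220
IV regrets: 240, 280, 320, 240, 250 → max 320
V regrets: 240, 180, 210, 270, 0 → max 270
VI regrets: 110, 70, 330, 120, 120 → max 330
VII regrets: 280, 0, 0, 30, 220 → max 280
Smallest max regret = 220 → III.

III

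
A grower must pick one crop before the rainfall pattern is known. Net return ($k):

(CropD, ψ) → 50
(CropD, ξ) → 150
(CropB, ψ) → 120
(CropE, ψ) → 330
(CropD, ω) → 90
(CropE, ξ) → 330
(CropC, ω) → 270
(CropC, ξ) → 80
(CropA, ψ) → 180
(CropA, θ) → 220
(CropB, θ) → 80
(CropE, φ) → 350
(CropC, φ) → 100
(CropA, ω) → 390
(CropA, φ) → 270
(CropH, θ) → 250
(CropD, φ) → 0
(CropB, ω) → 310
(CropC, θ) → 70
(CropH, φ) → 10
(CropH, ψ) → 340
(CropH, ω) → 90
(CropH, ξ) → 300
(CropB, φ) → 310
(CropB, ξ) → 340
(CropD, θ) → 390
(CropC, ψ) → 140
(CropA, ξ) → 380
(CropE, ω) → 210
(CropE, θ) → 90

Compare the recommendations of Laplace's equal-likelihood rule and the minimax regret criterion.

laplace → CropA; minimax regret → CropA (agree)

Row averages: CropE=262, CropB=232, CropD=136, CropA=288, CropH=198, CropC=132
Highest average = 288 → CropA.
Column bests: θ=390, φ=350, ψ=340, ω=390, ξ=380.
CropE regrets: 300, 0, 10, 180, 50 → max 300
CropB regrets: 310, 40, 220, 80, 40 → max 310
CropD regrets: 0, 350, 290, 300, 230 → max 350
CropA regrets: 170, 80, 160, 0, 0 → max 170
CropH regrets: 140, 340, 0, 300, 80 → max 340
CropC regrets: 320, 250, 200, 120, 300 → max 320
Smallest max regret = 170 → CropA.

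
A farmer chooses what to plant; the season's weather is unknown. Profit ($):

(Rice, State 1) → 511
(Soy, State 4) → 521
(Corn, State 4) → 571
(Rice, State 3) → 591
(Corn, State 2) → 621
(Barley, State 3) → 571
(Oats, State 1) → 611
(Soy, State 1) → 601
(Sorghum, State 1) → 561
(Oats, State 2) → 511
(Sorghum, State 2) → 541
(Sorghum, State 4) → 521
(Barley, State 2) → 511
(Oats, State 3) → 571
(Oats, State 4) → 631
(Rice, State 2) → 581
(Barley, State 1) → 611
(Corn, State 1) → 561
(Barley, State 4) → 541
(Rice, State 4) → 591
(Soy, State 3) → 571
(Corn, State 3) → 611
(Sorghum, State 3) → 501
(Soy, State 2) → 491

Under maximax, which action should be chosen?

Row maxima: Barley=611, Corn=621, Sorghum=561, Soy=601, Oats=631, Rice=591
Best best-case = 631 → Oats.

Oats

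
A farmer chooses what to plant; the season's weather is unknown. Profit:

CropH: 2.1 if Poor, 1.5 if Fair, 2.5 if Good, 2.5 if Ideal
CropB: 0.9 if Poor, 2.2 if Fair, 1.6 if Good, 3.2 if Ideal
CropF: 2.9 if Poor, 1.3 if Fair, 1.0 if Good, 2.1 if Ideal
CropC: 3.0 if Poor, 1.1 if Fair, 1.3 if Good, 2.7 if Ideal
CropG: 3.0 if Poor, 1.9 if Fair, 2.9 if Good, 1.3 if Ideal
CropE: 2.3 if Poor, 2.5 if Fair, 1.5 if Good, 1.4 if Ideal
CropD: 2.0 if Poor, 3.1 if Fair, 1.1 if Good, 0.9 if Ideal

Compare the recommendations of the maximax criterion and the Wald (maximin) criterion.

Row maxima: CropH=2.5, CropB=3.2, CropF=2.9, CropC=3.0, CropG=3.0, CropE=2.5, CropD=3.1
Best best-case = 3.2 → CropB.
Row minima: CropH=1.5, CropB=0.9, CropF=1.0, CropC=1.1, CropG=1.3, CropE=1.4, CropD=0.9
Best worst-case = 1.5 → CropH.

maximax → CropB; maximin → CropH (disagree)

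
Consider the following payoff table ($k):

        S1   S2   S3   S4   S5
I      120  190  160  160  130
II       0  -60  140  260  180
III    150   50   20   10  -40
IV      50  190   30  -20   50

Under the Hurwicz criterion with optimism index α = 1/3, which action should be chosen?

I: 1/3·190 + 2/3·120 = 430/3
II: 1/3·260 + 2/3·(-60) = 140/3
III: 1/3·150 + 2/3·(-40) = 70/3
IV: 1/3·190 + 2/3·(-20) = 50
Highest Hurwicz score = 430/3 → I.

I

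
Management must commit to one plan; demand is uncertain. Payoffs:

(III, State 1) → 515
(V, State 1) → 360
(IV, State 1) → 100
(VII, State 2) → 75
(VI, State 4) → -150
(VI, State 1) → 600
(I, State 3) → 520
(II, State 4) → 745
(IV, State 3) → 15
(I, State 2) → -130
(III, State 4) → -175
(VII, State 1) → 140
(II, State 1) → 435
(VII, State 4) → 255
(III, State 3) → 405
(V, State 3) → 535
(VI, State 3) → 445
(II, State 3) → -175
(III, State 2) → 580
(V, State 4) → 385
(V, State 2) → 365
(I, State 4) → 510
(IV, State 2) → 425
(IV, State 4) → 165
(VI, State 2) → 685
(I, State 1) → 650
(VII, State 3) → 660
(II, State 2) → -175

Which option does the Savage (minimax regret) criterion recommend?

Column bests: State 1=650, State 2=685, State 3=660, State 4=745.
I regrets: 0, 815, 140, 235 → max 815
II regrets: 215, 860, 835, 0 → max 860
III regrets: 135, 105, 255, 920 → max 920
IV regrets: 550, 260, 645, 580 → max 645
V regrets: 290, 320, 125, 360 → max 360
VI regrets: 50, 0, 215, 895 → max 895
VII regrets: 510, 610, 0, 490 → max 610
Smallest max regret = 360 → V.

V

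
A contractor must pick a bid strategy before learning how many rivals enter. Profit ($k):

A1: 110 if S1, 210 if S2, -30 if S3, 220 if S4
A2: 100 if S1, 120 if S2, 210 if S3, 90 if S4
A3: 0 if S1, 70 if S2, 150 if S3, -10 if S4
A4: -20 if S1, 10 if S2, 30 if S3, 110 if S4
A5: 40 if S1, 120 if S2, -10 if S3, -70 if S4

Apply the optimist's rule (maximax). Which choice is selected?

A1

Row maxima: A1=220, A2=210, A3=150, A4=110, A5=120
Best best-case = 220 → A1.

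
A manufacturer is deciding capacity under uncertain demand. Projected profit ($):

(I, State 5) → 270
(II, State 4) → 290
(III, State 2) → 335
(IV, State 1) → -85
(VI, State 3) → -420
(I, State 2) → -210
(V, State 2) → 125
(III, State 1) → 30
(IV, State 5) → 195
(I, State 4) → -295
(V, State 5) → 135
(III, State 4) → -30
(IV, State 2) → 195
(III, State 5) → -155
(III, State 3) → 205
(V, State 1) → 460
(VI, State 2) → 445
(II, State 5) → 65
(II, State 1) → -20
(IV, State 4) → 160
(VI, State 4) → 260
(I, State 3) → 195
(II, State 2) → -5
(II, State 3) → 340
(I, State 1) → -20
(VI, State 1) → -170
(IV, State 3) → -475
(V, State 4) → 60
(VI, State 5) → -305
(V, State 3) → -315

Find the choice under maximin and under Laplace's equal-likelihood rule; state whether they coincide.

Row minima: I=-295, II=-20, III=-155, IV=-475, V=-315, VI=-420
Best worst-case = -20 → II.
Row averages: I=-12, II=134, III=77, IV=-2, V=93, VI=-38
Highest average = 134 → II.

maximin → II; laplace → II (agree)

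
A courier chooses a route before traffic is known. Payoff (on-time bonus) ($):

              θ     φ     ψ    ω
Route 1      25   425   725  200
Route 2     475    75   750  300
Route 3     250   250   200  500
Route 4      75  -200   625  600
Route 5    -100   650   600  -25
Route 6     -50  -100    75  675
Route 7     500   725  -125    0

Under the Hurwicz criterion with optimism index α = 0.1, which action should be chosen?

Route 1: 0.1·725 + 0.9·25 = 95
Route 2: 0.1·750 + 0.9·75 = 142.5
Route 3: 0.1·500 + 0.9·200 = 230
Route 4: 0.1·625 + 0.9·(-200) = -117.5
Route 5: 0.1·650 + 0.9·(-100) = -25
Route 6: 0.1·675 + 0.9·(-100) = -22.5
Route 7: 0.1·725 + 0.9·(-125) = -40
Highest Hurwicz score = 230 → Route 3.

Route 3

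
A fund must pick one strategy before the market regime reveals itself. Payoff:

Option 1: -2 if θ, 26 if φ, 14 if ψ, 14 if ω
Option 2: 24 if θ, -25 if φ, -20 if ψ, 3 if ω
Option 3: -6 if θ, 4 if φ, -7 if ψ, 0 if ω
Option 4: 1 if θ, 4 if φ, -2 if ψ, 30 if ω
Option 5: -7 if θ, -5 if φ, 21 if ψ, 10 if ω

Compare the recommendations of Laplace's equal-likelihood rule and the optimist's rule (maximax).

laplace → Option 1; maximax → Option 4 (disagree)

Row averages: Option 1=13, Option 2=-4.5, Option 3=-2.25, Option 4=8.25, Option 5=4.75
Highest average = 13 → Option 1.
Row maxima: Option 1=26, Option 2=24, Option 3=4, Option 4=30, Option 5=21
Best best-case = 30 → Option 4.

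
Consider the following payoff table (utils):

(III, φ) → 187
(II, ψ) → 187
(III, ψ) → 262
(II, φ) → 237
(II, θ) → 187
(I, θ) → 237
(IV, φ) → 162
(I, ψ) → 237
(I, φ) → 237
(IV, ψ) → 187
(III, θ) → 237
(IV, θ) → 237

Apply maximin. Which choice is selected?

Row minima: I=237, II=187, III=187, IV=162
Best worst-case = 237 → I.

I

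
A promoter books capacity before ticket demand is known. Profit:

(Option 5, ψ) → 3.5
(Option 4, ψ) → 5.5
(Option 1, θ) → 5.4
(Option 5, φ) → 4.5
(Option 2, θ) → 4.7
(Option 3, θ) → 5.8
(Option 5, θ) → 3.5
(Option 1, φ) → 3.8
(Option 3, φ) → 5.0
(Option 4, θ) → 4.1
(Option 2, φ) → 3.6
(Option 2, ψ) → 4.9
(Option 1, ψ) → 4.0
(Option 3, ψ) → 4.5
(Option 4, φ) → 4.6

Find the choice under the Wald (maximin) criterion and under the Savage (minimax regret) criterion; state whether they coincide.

maximin → Option 3; minimax regret → Option 3 (agree)

Row minima: Option 1=3.8, Option 2=3.6, Option 3=4.5, Option 4=4.1, Option 5=3.5
Best worst-case = 4.5 → Option 3.
Column bests: θ=5.8, φ=5.0, ψ=5.5.
Option 1 regrets: 0.4, 1.2, 1.5 → max 1.5
Option 2 regrets: 1.1, 1.4, 0.6 → max 1.4
Option 3 regrets: 0.0, 0.0, 1.0 → max 1.0
Option 4 regrets: 1.7, 0.4, 0.0 → max 1.7
Option 5 regrets: 2.3, 0.5, 2.0 → max 2.3
Smallest max regret = 1.0 → Option 3.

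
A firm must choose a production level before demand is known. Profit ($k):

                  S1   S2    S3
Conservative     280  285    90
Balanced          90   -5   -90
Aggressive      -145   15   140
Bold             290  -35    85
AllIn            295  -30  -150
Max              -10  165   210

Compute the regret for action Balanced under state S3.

300

Best payoff under S3 is 210.
Regret = 210 − (-90) = 300.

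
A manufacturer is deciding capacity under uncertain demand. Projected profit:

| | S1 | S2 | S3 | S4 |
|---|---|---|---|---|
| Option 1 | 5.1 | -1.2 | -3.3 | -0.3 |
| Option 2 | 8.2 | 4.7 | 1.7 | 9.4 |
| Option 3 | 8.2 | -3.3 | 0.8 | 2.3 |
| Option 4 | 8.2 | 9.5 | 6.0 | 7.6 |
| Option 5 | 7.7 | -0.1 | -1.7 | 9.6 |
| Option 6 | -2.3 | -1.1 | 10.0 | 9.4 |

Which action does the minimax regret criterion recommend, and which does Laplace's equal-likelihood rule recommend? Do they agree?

minimax regret → Option 4; laplace → Option 4 (agree)

Column bests: S1=8.2, S2=9.5, S3=10.0, S4=9.6.
Option 1 regrets: 3.1, 10.7, 13.3, 9.9 → max 13.3
Option 2 regrets: 0.0, 4.8, 8.3, 0.2 → max 8.3
Option 3 regrets: 0.0, 12.8, 9.2, 7.3 → max 12.8
Option 4 regrets: 0.0, 0.0, 4.0, 2.0 → max 4.0
Option 5 regrets: 0.5, 9.6, 11.7, 0.0 → max 11.7
Option 6 regrets: 10.5, 10.6, 0.0, 0.2 → max 10.6
Smallest max regret = 4.0 → Option 4.
Row averages: Option 1=0.075, Option 2=6, Option 3=2, Option 4=7.825, Option 5=3.875, Option 6=4
Highest average = 7.825 → Option 4.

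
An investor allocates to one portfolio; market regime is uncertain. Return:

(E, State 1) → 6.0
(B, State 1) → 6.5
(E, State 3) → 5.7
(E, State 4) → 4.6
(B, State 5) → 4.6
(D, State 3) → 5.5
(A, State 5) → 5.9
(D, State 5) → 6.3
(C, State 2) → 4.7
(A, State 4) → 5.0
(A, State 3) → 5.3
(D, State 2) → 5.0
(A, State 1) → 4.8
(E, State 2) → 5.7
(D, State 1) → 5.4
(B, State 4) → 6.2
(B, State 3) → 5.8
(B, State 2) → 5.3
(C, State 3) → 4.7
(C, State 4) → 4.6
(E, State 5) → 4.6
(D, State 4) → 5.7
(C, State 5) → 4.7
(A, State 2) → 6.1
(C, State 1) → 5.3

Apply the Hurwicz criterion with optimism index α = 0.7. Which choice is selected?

A: 0.7·6.1 + 0.3·4.8 = 5.71
B: 0.7·6.5 + 0.3·4.6 = 5.93
C: 0.7·5.3 + 0.3·4.6 = 5.09
D: 0.7·6.3 + 0.3·5.0 = 5.91
E: 0.7·6.0 + 0.3·4.6 = 5.58
Highest Hurwicz score = 5.93 → B.

B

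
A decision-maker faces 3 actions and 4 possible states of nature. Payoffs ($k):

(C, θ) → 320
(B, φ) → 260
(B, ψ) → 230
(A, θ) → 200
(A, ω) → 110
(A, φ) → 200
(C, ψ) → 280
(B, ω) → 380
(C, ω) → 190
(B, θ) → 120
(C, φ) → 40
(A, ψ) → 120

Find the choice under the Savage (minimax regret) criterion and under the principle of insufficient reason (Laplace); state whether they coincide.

minimax regret → B; laplace → B (agree)

Column bests: θ=320, φ=260, ψ=280, ω=380.
A regrets: 120, 60, 160, 270 → max 270
B regrets: 200, 0, 50, 0 → max 200
C regrets: 0, 220, 0, 190 → max 220
Smallest max regret = 200 → B.
Row averages: A=157.5, B=247.5, C=207.5
Highest average = 247.5 → B.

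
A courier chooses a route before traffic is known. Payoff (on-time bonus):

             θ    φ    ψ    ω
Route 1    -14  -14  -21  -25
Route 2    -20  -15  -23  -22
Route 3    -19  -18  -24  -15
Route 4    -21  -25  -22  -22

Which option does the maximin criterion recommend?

Route 2

Row minima: Route 1=-25, Route 2=-23, Route 3=-24, Route 4=-25
Best worst-case = -23 → Route 2.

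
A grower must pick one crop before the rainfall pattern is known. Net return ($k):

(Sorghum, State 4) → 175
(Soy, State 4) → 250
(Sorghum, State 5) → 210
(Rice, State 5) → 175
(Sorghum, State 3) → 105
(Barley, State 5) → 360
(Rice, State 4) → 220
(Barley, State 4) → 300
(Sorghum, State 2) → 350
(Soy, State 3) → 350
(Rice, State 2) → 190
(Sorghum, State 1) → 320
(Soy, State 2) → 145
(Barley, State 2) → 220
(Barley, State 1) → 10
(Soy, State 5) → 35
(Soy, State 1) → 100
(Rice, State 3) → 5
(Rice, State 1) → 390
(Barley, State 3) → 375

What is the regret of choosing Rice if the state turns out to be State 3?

Best payoff under State 3 is 375.
Regret = 375 − 5 = 370.

370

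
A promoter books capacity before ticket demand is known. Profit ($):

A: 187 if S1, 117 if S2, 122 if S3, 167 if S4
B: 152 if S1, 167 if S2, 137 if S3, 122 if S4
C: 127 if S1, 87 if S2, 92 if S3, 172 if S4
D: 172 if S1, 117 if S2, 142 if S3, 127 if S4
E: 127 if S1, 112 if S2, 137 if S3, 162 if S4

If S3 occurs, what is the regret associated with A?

Best payoff under S3 is 142.
Regret = 142 − 122 = 20.

20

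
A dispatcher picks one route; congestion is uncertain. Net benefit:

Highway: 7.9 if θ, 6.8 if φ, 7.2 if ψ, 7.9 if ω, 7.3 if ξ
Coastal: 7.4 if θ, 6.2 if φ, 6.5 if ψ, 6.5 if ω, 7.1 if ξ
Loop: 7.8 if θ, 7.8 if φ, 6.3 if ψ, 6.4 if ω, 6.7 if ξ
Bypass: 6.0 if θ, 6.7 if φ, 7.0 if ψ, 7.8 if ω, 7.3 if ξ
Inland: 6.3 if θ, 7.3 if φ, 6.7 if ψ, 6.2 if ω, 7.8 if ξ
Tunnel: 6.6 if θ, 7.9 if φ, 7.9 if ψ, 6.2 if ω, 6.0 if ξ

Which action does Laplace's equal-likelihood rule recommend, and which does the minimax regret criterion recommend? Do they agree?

Row averages: Highway=7.42, Coastal=6.74, Loop=7, Bypass=6.96, Inland=6.86, Tunnel=6.92
Highest average = 7.42 → Highway.
Column bests: θ=7.9, φ=7.9, ψ=7.9, ω=7.9, ξ=7.8.
Highway regrets: 0.0, 1.1, 0.7, 0.0, 0.5 → max 1.1
Coastal regrets: 0.5, 1.7, 1.4, 1.4, 0.7 → max 1.7
Loop regrets: 0.1, 0.1, 1.6, 1.5, 1.1 → max 1.6
Bypass regrets: 1.9, 1.2, 0.9, 0.1, 0.5 → max 1.9
Inland regrets: 1.6, 0.6, 1.2, 1.7, 0.0 → max 1.7
Tunnel regrets: 1.3, 0.0, 0.0, 1.7, 1.8 → max 1.8
Smallest max regret = 1.1 → Highway.

laplace → Highway; minimax regret → Highway (agree)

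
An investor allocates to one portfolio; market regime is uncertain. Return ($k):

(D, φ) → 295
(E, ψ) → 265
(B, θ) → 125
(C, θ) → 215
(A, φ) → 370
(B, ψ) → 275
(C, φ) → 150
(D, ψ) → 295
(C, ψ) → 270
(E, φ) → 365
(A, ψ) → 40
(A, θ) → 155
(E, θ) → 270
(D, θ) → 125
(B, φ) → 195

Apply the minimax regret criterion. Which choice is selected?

Column bests: θ=270, φ=370, ψ=295.
A regrets: 115, 0, 255 → max 255
B regrets: 145, 175, 20 → max 175
C regrets: 55, 220, 25 → max 220
D regrets: 145, 75, 0 → max 145
E regrets: 0, 5, 30 → max 30
Smallest max regret = 30 → E.

E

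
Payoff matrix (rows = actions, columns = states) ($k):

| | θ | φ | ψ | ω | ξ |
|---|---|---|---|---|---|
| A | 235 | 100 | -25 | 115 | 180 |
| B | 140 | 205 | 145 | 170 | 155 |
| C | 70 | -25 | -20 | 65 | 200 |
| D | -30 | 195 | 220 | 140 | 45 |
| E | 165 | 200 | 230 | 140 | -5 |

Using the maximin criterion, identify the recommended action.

Row minima: A=-25, B=140, C=-25, D=-30, E=-5
Best worst-case = 140 → B.

B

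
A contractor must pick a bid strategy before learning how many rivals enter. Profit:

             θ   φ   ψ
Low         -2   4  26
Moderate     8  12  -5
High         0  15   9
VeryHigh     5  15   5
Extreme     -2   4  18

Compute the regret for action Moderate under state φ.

Best payoff under φ is 15.
Regret = 15 − 12 = 3.

3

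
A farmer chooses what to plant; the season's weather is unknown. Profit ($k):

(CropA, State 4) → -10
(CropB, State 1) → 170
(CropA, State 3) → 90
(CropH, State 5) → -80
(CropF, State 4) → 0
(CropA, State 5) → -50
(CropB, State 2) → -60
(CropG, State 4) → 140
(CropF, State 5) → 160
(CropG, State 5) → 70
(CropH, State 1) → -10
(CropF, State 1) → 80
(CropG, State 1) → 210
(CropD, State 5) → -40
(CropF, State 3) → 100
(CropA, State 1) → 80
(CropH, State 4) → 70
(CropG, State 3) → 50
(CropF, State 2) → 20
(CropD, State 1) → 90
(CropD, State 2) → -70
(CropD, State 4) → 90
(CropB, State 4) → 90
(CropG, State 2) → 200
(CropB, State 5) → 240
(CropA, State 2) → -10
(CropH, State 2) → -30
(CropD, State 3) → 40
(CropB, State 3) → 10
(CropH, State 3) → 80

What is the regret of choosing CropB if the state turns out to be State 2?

260

Best payoff under State 2 is 200.
Regret = 200 − (-60) = 260.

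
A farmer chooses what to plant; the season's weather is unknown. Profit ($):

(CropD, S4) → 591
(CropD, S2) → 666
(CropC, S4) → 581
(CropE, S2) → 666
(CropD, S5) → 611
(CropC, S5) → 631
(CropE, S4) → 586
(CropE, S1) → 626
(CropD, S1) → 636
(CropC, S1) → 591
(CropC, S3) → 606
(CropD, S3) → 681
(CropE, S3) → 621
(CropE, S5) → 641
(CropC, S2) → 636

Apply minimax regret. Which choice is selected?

CropD

Column bests: S1=636, S2=666, S3=681, S4=591, S5=641.
CropC regrets: 45, 30, 75, 10, 10 → max 75
CropD regrets: 0, 0, 0, 0, 30 → max 30
CropE regrets: 10, 0, 60, 5, 0 → max 60
Smallest max regret = 30 → CropD.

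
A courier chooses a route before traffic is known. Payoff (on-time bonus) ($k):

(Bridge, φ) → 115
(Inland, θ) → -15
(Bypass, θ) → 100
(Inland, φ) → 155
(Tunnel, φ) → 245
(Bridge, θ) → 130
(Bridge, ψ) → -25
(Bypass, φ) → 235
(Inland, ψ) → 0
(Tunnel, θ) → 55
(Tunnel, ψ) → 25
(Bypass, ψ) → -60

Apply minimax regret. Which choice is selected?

Tunnel

Column bests: θ=130, φ=245, ψ=25.
Inland regrets: 145, 90, 25 → max 145
Tunnel regrets: 75, 0, 0 → max 75
Bridge regrets: 0, 130, 50 → max 130
Bypass regrets: 30, 10, 85 → max 85
Smallest max regret = 75 → Tunnel.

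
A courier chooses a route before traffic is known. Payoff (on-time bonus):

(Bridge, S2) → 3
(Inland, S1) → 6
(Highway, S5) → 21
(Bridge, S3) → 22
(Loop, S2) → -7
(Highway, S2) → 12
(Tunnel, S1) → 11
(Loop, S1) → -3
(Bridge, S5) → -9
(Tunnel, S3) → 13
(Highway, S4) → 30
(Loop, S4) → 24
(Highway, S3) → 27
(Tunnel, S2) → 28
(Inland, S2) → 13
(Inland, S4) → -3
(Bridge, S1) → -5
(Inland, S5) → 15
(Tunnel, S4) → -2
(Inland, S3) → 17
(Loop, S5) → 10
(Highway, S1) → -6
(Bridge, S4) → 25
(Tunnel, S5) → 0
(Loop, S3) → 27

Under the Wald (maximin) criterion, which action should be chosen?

Tunnel

Row minima: Loop=-7, Inland=-3, Tunnel=-2, Highway=-6, Bridge=-9
Best worst-case = -2 → Tunnel.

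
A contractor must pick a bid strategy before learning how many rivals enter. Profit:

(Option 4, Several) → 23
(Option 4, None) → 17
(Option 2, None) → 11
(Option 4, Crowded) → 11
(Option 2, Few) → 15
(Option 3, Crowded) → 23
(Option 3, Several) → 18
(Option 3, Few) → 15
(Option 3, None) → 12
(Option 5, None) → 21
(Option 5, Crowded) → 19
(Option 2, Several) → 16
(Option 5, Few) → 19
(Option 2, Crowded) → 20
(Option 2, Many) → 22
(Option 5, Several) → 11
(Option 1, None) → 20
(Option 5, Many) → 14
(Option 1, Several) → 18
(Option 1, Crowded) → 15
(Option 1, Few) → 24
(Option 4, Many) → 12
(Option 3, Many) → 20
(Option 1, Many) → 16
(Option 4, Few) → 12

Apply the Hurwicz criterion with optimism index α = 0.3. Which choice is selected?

Option 1

Option 1: 0.3·24 + 0.7·15 = 17.7
Option 2: 0.3·22 + 0.7·11 = 14.3
Option 3: 0.3·23 + 0.7·12 = 15.3
Option 4: 0.3·23 + 0.7·11 = 14.6
Option 5: 0.3·21 + 0.7·11 = 14
Highest Hurwicz score = 17.7 → Option 1.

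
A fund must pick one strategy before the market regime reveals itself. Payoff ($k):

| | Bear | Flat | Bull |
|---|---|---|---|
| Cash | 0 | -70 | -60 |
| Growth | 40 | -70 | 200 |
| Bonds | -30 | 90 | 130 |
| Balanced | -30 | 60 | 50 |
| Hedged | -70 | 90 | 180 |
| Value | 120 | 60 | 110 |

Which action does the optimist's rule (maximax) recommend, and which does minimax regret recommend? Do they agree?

Row maxima: Cash=0, Growth=200, Bonds=130, Balanced=60, Hedged=180, Value=120
Best best-case = 200 → Growth.
Column bests: Bear=120, Flat=90, Bull=200.
Cash regrets: 120, 160, 260 → max 260
Growth regrets: 80, 160, 0 → max 160
Bonds regrets: 150, 0, 70 → max 150
Balanced regrets: 150, 30, 150 → max 150
Hedged regrets: 190, 0, 20 → max 190
Value regrets: 0, 30, 90 → max 90
Smallest max regret = 90 → Value.

maximax → Growth; minimax regret → Value (disagree)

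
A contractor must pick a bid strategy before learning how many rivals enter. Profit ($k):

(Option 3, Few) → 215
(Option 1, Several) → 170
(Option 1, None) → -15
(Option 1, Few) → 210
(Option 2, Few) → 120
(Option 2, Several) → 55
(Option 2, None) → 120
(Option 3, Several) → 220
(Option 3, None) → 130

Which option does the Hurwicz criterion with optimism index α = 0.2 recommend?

Option 1: 0.2·210 + 0.8·(-15) = 30
Option 2: 0.2·120 + 0.8·55 = 68
Option 3: 0.2·220 + 0.8·130 = 148
Highest Hurwicz score = 148 → Option 3.

Option 3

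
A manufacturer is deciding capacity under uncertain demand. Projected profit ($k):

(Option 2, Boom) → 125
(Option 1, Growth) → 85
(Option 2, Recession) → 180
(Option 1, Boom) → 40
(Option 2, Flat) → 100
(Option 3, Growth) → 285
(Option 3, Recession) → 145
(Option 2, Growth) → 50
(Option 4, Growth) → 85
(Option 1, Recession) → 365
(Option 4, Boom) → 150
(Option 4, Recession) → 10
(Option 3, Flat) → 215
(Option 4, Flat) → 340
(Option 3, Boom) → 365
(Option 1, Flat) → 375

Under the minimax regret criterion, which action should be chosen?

Column bests: Recession=365, Flat=375, Growth=285, Boom=365.
Option 1 regrets: 0, 0, 200, 325 → max 325
Option 2 regrets: 185, 275, 235, 240 → max 275
Option 3 regrets: 220, 160, 0, 0 → max 220
Option 4 regrets: 355, 35, 200, 215 → max 355
Smallest max regret = 220 → Option 3.

Option 3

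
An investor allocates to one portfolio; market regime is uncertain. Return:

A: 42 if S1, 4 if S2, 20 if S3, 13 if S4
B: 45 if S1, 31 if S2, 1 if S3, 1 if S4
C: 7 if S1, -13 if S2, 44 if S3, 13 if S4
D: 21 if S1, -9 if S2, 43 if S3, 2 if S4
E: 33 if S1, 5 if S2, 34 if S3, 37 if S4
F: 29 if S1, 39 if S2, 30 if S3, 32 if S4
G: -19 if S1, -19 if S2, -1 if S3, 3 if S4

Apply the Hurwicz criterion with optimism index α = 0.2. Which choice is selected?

F

A: 0.2·42 + 0.8·4 = 11.6
B: 0.2·45 + 0.8·1 = 9.8
C: 0.2·44 + 0.8·(-13) = -1.6
D: 0.2·43 + 0.8·(-9) = 1.4
E: 0.2·37 + 0.8·5 = 11.4
F: 0.2·39 + 0.8·29 = 31
G: 0.2·3 + 0.8·(-19) = -14.6
Highest Hurwicz score = 31 → F.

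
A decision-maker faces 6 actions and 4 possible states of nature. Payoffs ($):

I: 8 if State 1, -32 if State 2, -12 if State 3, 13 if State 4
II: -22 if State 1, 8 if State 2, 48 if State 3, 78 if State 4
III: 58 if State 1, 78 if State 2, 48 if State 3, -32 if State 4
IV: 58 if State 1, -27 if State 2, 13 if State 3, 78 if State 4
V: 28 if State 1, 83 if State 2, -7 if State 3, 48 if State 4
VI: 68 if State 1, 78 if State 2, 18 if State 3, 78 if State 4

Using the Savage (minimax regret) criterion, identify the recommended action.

Column bests: State 1=68, State 2=83, State 3=48, State 4=78.
I regrets: 60, 115, 60, 65 → max 115
II regrets: 90, 75, 0, 0 → max 90
III regrets: 10, 5, 0, 110 → max 110
IV regrets: 10, 110, 35, 0 → max 110
V regrets: 40, 0, 55, 30 → max 55
VI regrets: 0, 5, 30, 0 → max 30
Smallest max regret = 30 → VI.

VI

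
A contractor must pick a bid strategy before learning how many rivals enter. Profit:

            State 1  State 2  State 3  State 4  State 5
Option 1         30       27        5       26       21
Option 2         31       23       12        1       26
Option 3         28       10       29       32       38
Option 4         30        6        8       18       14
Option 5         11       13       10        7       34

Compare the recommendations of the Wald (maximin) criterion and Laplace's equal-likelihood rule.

maximin → Option 3; laplace → Option 3 (agree)

Row minima: Option 1=5, Option 2=1, Option 3=10, Option 4=6, Option 5=7
Best worst-case = 10 → Option 3.
Row averages: Option 1=21.8, Option 2=18.6, Option 3=27.4, Option 4=15.2, Option 5=15
Highest average = 27.4 → Option 3.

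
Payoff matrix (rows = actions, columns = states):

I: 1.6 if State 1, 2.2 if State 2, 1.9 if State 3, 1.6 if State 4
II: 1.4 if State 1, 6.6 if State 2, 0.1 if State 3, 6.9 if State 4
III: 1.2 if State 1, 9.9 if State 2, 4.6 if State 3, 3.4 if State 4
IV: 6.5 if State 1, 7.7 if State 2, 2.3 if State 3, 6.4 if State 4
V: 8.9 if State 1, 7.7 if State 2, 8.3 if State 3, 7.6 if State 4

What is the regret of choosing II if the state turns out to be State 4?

Best payoff under State 4 is 7.6.
Regret = 7.6 − 6.9 = 0.7.

0.7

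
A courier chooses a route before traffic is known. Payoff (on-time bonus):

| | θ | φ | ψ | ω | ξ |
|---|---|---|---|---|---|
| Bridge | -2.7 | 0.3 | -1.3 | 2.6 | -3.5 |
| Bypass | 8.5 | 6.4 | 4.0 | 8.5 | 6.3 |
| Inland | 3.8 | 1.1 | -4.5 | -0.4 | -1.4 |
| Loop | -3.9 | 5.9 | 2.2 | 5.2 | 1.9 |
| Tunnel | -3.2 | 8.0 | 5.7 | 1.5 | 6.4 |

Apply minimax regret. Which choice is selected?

Bypass

Column bests: θ=8.5, φ=8.0, ψ=5.7, ω=8.5, ξ=6.4.
Bridge regrets: 11.2, 7.7, 7.0, 5.9, 9.9 → max 11.2
Bypass regrets: 0.0, 1.6, 1.7, 0.0, 0.1 → max 1.7
Inland regrets: 4.7, 6.9, 10.2, 8.9, 7.8 → max 10.2
Loop regrets: 12.4, 2.1, 3.5, 3.3, 4.5 → max 12.4
Tunnel regrets: 11.7, 0.0, 0.0, 7.0, 0.0 → max 11.7
Smallest max regret = 1.7 → Bypass.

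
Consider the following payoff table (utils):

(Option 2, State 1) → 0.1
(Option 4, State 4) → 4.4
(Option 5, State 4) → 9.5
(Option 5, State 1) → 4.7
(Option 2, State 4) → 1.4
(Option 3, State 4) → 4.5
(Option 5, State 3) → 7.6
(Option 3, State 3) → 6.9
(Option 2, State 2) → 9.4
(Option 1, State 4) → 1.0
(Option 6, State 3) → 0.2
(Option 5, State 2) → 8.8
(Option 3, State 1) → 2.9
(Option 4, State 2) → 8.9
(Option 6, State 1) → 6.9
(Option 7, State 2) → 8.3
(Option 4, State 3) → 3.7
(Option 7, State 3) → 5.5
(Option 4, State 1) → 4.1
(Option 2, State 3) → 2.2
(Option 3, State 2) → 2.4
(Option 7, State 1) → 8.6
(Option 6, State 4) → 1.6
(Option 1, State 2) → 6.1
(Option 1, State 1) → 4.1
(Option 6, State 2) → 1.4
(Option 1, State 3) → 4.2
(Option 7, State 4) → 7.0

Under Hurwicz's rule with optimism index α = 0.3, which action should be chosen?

Option 7

Option 1: 0.3·6.1 + 0.7·1.0 = 2.53
Option 2: 0.3·9.4 + 0.7·0.1 = 2.89
Option 3: 0.3·6.9 + 0.7·2.4 = 3.75
Option 4: 0.3·8.9 + 0.7·3.7 = 5.26
Option 5: 0.3·9.5 + 0.7·4.7 = 6.14
Option 6: 0.3·6.9 + 0.7·0.2 = 2.21
Option 7: 0.3·8.6 + 0.7·5.5 = 6.43
Highest Hurwicz score = 6.43 → Option 7.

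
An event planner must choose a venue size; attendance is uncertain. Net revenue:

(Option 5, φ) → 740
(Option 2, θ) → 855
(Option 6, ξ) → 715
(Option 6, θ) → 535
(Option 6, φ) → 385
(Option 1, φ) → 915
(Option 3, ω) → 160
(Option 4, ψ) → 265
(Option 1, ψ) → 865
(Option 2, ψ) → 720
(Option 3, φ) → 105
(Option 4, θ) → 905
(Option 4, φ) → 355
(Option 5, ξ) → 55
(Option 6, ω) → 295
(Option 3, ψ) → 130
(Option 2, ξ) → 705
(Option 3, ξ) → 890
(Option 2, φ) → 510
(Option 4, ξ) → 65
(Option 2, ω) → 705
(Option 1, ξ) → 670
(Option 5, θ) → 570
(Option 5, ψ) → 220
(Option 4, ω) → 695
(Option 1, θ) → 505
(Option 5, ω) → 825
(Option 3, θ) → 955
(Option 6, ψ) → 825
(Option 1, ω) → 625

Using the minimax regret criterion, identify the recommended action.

Column bests: θ=955, φ=915, ψ=865, ω=825, ξ=890.
Option 1 regrets: 450, 0, 0, 200, 220 → max 450
Option 2 regrets: 100, 405, 145, 120, 185 → max 405
Option 3 regrets: 0, 810, 735, 665, 0 → max 810
Option 4 regrets: 50, 560, 600, 130, 825 → max 825
Option 5 regrets: 385, 175, 645, 0, 835 → max 835
Option 6 regrets: 420, 530, 40, 530, 175 → max 530
Smallest max regret = 405 → Option 2.

Option 2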